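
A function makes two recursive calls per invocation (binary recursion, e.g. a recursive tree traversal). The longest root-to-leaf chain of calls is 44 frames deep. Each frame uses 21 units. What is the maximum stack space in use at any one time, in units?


Binary recursion: the two calls run one after the other, so only one root-to-leaf chain of frames is on the stack at a time.
Maximum depth (longest chain) = 44 frames
Each frame = 21 units
Max stack space = 44 * 21 = 924


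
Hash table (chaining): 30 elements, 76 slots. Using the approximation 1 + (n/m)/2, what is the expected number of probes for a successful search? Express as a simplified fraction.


Computing expected probes:
alpha = 30/76
= 1 + alpha/2
= 1 + 30/(2*76)
= (2*76 + 30) / (2*76)
= 182/152 = 91/76


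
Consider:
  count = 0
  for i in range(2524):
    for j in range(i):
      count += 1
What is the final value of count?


For each i, the inner loop runs i times:
  i=0: inner runs 0 times
  i=1: inner runs 1 time
  i=2: inner runs 2 times
  i=3: inner runs 3 times
  i=4: inner runs 4 times
  i=5: inner runs 5 times
  i=6: inner runs 6 times
  i=7: inner runs 7 times
  ...
Total = 0 + 1 + 2 + ... + 2523 = 2524*(2524-1)/2 = 3184026


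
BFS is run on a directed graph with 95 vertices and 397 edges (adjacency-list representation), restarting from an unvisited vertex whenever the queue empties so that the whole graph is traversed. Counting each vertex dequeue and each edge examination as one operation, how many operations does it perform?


A full BFS traversal dequeues each vertex exactly once and examines each directed edge exactly once.
V = 95 (vertex processing cost)
E = 397 (edge examination cost)
Total operations proportional to V + E = 95 + 397 = 492


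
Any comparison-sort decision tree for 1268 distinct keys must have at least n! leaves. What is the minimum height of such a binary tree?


A binary decision tree of height h has at most 2^h leaves and needs at least n! of them, so h >= ceil(log2(n!)).
1268! is far too large to multiply out, so use Stirling's series:
  ln(n!) ~ n ln n - n + (1/2) ln(2 pi n) + 1/(12n)  (error below 1/(360 n^3), negligible here)
  ln(1268) = 7.1451961
  n ln n = 1268 * 7.1451961 = 9060.1087
  (1/2) ln(2 pi * 1268) = (1/2) ln(7967.0790) = 4.4915
  1/(12*1268) = 0.0001
  ln(1268!) ~ 9060.1087 - 1268 + 4.4915 + 0.0001 = 7796.6003
Convert to base 2: log2(1268!) = 7796.6003 / ln 2 = 7796.6003 / 0.69314718 = 11248.1166
ceil(11248.1166) = 11249


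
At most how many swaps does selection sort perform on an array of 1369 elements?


Each of the 1368 passes places one element in its final position.
Pass 1: swap minimum into position 0
Pass 2: swap minimum of remaining into position 1
...
Pass 1368: last two elements, one swap
Maximum swaps = 1369 - 1 = 1368


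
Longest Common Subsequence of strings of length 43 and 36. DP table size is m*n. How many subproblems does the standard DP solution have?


DP table indexed by positions in both strings.
First string: 43 positions
Second string: 36 positions
Total = 43 * 36 = 1548


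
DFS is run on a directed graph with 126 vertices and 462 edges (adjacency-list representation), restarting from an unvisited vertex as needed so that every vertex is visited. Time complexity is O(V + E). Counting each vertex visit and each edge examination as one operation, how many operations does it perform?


A full DFS traversal processes each vertex exactly once (push/pop on stack).
Each directed edge is examined once.
V = 126, E = 462
V + E = 588


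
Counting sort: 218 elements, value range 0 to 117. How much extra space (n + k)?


n = 218 (output array)
k = 118 (count array for 118 distinct values)
Extra space = 218 + 118 = 336


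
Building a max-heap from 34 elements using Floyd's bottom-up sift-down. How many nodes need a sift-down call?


In a heap of 34 elements (0-indexed array):
  Last element index: 33
  Parent of last element: floor((33 - 1) / 2) = 16
  Internal nodes: indices 0 to 16
  Count = floor(34/2) = 17


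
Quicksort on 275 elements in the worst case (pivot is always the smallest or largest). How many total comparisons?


In the worst case, each partition step picks the worst pivot:
  Partition 1: 274 comparisons (n-1 elements to compare)
  Partition 2: 273 comparisons
  Partition 3: 272 comparisons
  Partition 4: 271 comparisons
  Partition 5: 270 comparisons
  ...
  Last partition: 0 comparisons
Total = (n-1) + (n-2) + ... + 1 + 0 = n*(n-1)/2
= 275*274/2 = 37675


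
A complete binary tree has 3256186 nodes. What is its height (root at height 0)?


In a complete binary tree, level k holds nodes 2^k .. 2^(k+1)-1 (1-indexed).
Height = floor(log2(n)) = floor(log2(3256186)) = 21
Check: 2^21 = 2097152 <= 3256186 < 4194304 = 2^22


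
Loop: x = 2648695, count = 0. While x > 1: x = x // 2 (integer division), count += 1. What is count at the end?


The variable x halves each step:
x = 2648695 -> 1324347 -> 662173 -> 331086 -> 165543 -> 82771 -> 41385 -> 20692 -> 10346 -> 5173 -> 2586 -> 1293 -> 646 -> 323 -> 161 -> 80 -> 40 -> 20 -> 10 -> 5 -> 2 -> 1
Number of halvings = floor(log2(2648695)) = 21


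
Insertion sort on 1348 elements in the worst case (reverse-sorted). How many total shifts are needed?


In the worst case (reverse-sorted), each element shifts past all previous:
  Element 1: 1 shifts
  Element 2: 2 shifts
  Element 3: 3 shifts
  Element 4: 4 shifts
  Element 5: 5 shifts
  ...
  Element 1347: 1347 shifts
Total = 1 + 2 + ... + 1347
= 1348*(1348-1)/2 = 907878


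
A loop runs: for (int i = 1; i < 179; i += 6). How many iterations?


Loop starts at i = 1, increments by 6, stops when i >= 179.
Number of iterations = ceil((179 - 1) / 6)
= ceil(178 / 6)
= 30


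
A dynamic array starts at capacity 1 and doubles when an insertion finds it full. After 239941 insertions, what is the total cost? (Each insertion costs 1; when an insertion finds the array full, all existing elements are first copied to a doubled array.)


Insertion cost: 239941 (one per element)
Resizes occur just before inserting elements 2, 3, 5, 9, ...
Elements copied at each resize: 1 + 2 + 4 + 8 + 16 + 32 + 64 + 128 + 256 + 512 + 1024 + 2048 + 4096 + 8192 + 16384 + 32768 + 65536 + 131072
Sum of copies = 262143 (geometric series: 2^k - 1)
Total = 239941 + 262143 = 502084


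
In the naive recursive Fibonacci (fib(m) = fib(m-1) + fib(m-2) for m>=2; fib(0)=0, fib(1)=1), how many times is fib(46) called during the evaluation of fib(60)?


Let N(m) = number of times fib(m) is called while evaluating fib(60).
N(60) = 1 (the initial call).
N(59) = 1 (only fib(60) calls it).
For 1 <= m <= 58: fib(m) is called by fib(m+1) and fib(m+2), so
  N(m) = N(m+1) + N(m+2).
fib(0) is called only by fib(2), so N(0) = N(2).
Walk down from m=60:
  N(60)=1, N(59)=1, N(58)=2, N(57)=3, N(56)=5, N(55)=8, N(54)=13, N(53)=21, N(52)=34, N(51)=55, N(50)=89, N(49)=144, N(48)=233, N(47)=377, N(46)=610
N(46) = 610


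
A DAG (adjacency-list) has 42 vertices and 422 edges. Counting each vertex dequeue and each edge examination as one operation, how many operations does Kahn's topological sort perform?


V = 42 (vertex processing)
E = 422 (edge processing)
V + E = 42 + 422 = 464


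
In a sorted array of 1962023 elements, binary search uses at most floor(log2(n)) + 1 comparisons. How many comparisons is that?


Halving sequence: 1962023 -> 981011 -> 490505 -> 245252 -> 122626 -> 61313 -> 30656 -> 15328 -> 7664 -> 3832 -> 1916 -> 958 -> 479 -> 239 -> 119 -> 59 -> 29 -> 14 -> 7 -> 3 -> 1
Number of halvings = 20
Max comparisons = 20 + 1 = 21


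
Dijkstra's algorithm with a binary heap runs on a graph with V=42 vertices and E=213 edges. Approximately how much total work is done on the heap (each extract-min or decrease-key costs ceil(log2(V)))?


Dijkstra with a binary heap: each vertex is extracted once, each edge may relax once.
Each heap operation costs O(log V).
V + E = 42 + 213 = 255
ceil(log2(42)) = 6 (since 2^5 = 32 < 42 <= 64 = 2^6)
Total heap work = (V+E) * ceil(log2(V)) = 255 * 6 = 1530


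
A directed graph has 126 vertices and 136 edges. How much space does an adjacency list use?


Adjacency list: one list head per vertex + one entry per edge
Vertex heads: 126
Edge entries: 136
Total = 126 + 136 = 262


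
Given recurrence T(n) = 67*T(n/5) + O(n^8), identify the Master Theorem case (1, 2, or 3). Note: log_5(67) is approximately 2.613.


Master Theorem parameters: a=67, b=5, c=8
log_b(a) = 2.613
Compare b^c with a: 5^8 = 390625 > 67, so c > log_b(a).
Comparing c=8 vs log_b(a)=2.613:
8 > 2.613 => Case 3
Result: T(n) = O(n^8)
Master Theorem case = 3


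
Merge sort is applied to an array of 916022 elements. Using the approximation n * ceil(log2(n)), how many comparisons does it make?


Merge sort divides the array into halves recursively.
Number of levels = ceil(log2(916022)) = 20
At each level, approximately n = 916022 comparisons are needed for merging.
Total comparisons ~ n * ceil(log2(n)) = 916022 * 20 = 18320440


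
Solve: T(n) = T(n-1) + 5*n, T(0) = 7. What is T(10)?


Expanding the recurrence:
T(10) = T(9) + 5*10
       = T(8) + 5*9 + 5*10
       ...
       = T(0) + 5*(1 + 2 + ... + 10)
       = 7 + 5 * 10*11/2
       = 7 + 5 * 55
       = 7 + 275 = 282


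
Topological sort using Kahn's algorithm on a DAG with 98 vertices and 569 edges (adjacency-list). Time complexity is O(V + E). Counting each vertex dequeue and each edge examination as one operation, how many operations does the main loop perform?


Kahn's algorithm:
  1. Compute in-degrees: O(V + E)
  2. Process queue: each vertex dequeued once (O(V))
     each edge examined once (O(E))
Total = V + E = 98 + 569 = 667


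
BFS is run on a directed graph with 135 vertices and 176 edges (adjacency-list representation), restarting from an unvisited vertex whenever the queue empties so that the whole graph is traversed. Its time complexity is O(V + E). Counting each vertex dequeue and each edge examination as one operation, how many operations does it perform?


A full BFS traversal dequeues each vertex exactly once and examines each directed edge exactly once.
V = 135 (vertex processing cost)
E = 176 (edge examination cost)
Total operations proportional to V + E = 135 + 176 = 311


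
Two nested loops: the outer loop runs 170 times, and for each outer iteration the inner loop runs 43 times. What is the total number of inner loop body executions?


Outer loop: 170 iterations
Inner loop: 43 iterations per outer iteration
Total = 170 * 43 = 7310


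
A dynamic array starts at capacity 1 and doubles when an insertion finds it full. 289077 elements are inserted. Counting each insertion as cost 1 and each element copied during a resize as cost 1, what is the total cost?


n = 289077
Insertion costs: 289077
Resizes copy 1, 2, 4, ... up to the largest power of 2 that is <= n-1 = 289076, i.e. 262144.
Copy costs = 1 + 2 + 4 + 8 + 16 + 32 + 64 + 128 + 256 + 512 + 1024 + 2048 + 4096 + 8192 + 16384 + 32768 + 65536 + 131072 + 262144 = 524287
Total = 289077 + 524287 = 813364


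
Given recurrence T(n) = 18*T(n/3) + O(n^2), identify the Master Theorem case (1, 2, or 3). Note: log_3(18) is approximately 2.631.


Master Theorem parameters: a=18, b=3, c=2
log_b(a) = 2.631
Compare b^c with a: 3^2 = 9 < 18, so c < log_b(a).
Comparing c=2 vs log_b(a)=2.631:
2 < 2.631 => Case 1
Result: T(n) = O(n^(log_3 18)) ~ O(n^2.631)
Master Theorem case = 1


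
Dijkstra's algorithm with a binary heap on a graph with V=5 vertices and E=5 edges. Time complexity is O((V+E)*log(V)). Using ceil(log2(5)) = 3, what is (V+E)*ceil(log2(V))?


Dijkstra with a binary heap: each vertex is extracted once, each edge may relax once.
Each heap operation costs O(log V).
V + E = 5 + 5 = 10
ceil(log2(5)) = 3 (since 2^2 = 4 < 5 <= 8 = 2^3)
Total heap work = (V+E) * ceil(log2(V)) = 10 * 3 = 30


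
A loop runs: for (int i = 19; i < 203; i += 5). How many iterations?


Loop starts at i = 19, increments by 5, stops when i >= 203.
Number of iterations = ceil((203 - 19) / 5)
= ceil(184 / 5)
= 37


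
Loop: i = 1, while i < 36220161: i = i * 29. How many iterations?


i multiplies by 29 each step:
i = 1 -> 29 -> 841 -> 24389 -> 707281 -> 20511149 -> 594823321 (stop)
Iterations = ceil(log_29(36220161)) = 6


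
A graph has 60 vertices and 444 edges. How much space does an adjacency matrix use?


Adjacency matrix: V x V grid of entries
Space = V^2 = 60^2 = 60 * 60 = 3600


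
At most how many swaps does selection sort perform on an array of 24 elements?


Each of the 23 passes places one element in its final position.
Pass 1: swap minimum into position 0
Pass 2: swap minimum of remaining into position 1
...
Pass 23: last two elements, one swap
Maximum swaps = 24 - 1 = 23


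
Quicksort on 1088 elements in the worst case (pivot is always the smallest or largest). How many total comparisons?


In the worst case, each partition step picks the worst pivot:
  Partition 1: 1087 comparisons (n-1 elements to compare)
  Partition 2: 1086 comparisons
  Partition 3: 1085 comparisons
  Partition 4: 1084 comparisons
  Partition 5: 1083 comparisons
  ...
  Last partition: 0 comparisons
Total = (n-1) + (n-2) + ... + 1 + 0 = n*(n-1)/2
= 1088*1087/2 = 591328


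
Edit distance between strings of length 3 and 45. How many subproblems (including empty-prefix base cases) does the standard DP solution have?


The table includes base cases (empty prefixes).
Rows: (m+1) = 4
Columns: (n+1) = 46
Total = 4 * 46 = 184


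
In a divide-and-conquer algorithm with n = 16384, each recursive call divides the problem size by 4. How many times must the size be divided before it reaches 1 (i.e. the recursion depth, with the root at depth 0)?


Number of divisions = log_4(16384)
Sizes: 16384 -> 4096 -> 1024 -> 256 -> 64 -> 16 -> 4 -> 1 (7 divisions)
Recursion depth = 7


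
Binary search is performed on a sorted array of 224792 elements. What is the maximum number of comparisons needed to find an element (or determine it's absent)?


Binary search halves the search space each comparison:
  Step 1: search space = 224792 -> 112396
  Step 2: search space = 112396 -> 56198
  Step 3: search space = 56198 -> 28099
  Step 4: search space = 28099 -> 14049
  Step 5: search space = 14049 -> 7024
  Step 6: search space = 7024 -> 3512
  Step 7: search space = 3512 -> 1756
  Step 8: search space = 1756 -> 878
  Step 9: search space = 878 -> 439
  Step 10: search space = 439 -> 219
  Step 11: search space = 219 -> 109
  Step 12: search space = 109 -> 54
  Step 13: search space = 54 -> 27
  Step 14: search space = 27 -> 13
  Step 15: search space = 13 -> 6
  Step 16: search space = 6 -> 3
  Step 17: search space = 3 -> 1
  Step 18: search space = 1 (final check)
Maximum comparisons = floor(log2(224792)) + 1 = 17 + 1 = 18


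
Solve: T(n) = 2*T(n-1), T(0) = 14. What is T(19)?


Unrolling:
T(19) = 2*T(18) = 2^2*T(17) = ... = 2^19*T(0)
= 2^19 * 14
= 524288 * 14 = 7340032


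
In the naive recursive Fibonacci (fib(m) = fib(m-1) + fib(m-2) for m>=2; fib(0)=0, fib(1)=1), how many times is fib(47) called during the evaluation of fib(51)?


Let N(m) = number of times fib(m) is called while evaluating fib(51).
N(51) = 1 (the initial call).
N(50) = 1 (only fib(51) calls it).
For 1 <= m <= 49: fib(m) is called by fib(m+1) and fib(m+2), so
  N(m) = N(m+1) + N(m+2).
fib(0) is called only by fib(2), so N(0) = N(2).
Walk down from m=51:
  N(51)=1, N(50)=1, N(49)=2, N(48)=3, N(47)=5
N(47) = 5


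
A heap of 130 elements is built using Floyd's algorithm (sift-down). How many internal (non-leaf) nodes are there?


Leaf nodes occupy roughly half the array.
Sift-down is called for each internal node, starting from the last one.
Internal nodes = floor(n/2) = floor(130/2) = 65


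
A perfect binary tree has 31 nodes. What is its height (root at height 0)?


For a perfect binary tree of height h: n = 2^(h+1) - 1, so h = log2(n+1) - 1.
  n + 1 = 32 = 2^5
  log2(32) = 5
  height = 5 - 1 = 4


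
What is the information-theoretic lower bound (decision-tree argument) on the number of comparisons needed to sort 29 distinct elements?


A binary decision tree of height h has at most 2^h leaves and needs at least n! of them, so h >= ceil(log2(n!)).
Compute 29! as a running product:
  x2 = 2, x3 = 6, x4 = 24, x5 = 120
  x6 = 720, x7 = 5040, x8 = 40320, x9 = 362880
  x10 = 3628800, x11 = 39916800, x12 = 479001600, x13 = 6227020800
  x14 = 87178291200, x15 = 1307674368000, x16 = 20922789888000, x17 = 355687428096000
  x18 = 6402373705728000, x19 = 121645100408832000, x20 = 2432902008176640000, x21 = 51090942171709440000
  x22 = 1124000727777607680000, x23 = 25852016738884976640000, x24 = 620448401733239439360000, x25 = 15511210043330985984000000
  x26 = 403291461126605635584000000, x27 = 10888869450418352160768000000, x28 = 304888344611713860501504000000, x29 = 8841761993739701954543616000000
29! = 8841761993739701954543616000000
Bracket between powers of 2:
  2^102 = 5070602400912917605986812821504 < 8841761993739701954543616000000 <= 10141204801825835211973625643008 = 2^103
So ceil(log2(29!)) = 103


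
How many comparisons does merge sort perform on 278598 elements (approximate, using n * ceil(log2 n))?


Recursion depth: ceil(log2(278598)) = 19
Each recursion level merges n = 278598 elements
Total = 278598 * 19 = 5293362


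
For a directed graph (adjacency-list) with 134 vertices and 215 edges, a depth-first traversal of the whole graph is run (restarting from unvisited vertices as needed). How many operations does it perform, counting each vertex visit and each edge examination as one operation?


A full DFS traversal visits each vertex once and examines each edge once.
V = 134
E = 215
Sum = 134 + 215 = 349


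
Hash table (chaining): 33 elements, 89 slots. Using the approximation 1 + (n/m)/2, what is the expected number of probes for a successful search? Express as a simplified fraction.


Computing expected probes:
alpha = 33/89
= 1 + alpha/2
= 1 + 33/(2*89)
= (2*89 + 33) / (2*89)
= 211/178


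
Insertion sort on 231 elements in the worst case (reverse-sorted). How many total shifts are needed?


In the worst case (reverse-sorted), each element shifts past all previous:
  Element 1: 1 shifts
  Element 2: 2 shifts
  Element 3: 3 shifts
  Element 4: 4 shifts
  Element 5: 5 shifts
  ...
  Element 230: 230 shifts
Total = 1 + 2 + ... + 230
= 231*(231-1)/2 = 26565


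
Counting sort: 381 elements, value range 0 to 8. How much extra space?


n = 381 (output array)
k = 9 (count array for 9 distinct values)
Extra space = 381 + 9 = 390


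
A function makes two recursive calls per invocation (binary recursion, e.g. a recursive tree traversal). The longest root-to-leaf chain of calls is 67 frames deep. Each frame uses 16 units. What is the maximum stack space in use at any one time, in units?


Binary recursion: the two calls run one after the other, so only one root-to-leaf chain of frames is on the stack at a time.
Maximum depth (longest chain) = 67 frames
Each frame = 16 units
Max stack space = 67 * 16 = 1072


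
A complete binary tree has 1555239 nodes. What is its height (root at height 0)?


In a complete binary tree, level k holds nodes 2^k .. 2^(k+1)-1 (1-indexed).
Height = floor(log2(n)) = floor(log2(1555239)) = 20
Check: 2^20 = 1048576 <= 1555239 < 2097152 = 2^21


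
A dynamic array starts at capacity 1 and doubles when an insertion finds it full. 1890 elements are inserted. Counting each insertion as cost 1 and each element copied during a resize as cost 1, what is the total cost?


n = 1890
Insertion costs: 1890
Resizes copy 1, 2, 4, ... up to the largest power of 2 that is <= n-1 = 1889, i.e. 1024.
Copy costs = 1 + 2 + 4 + 8 + 16 + 32 + 64 + 128 + 256 + 512 + 1024 = 2047
Total = 1890 + 2047 = 3937


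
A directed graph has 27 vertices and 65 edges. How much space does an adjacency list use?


Adjacency list: one list head per vertex + one entry per edge
Vertex heads: 27
Edge entries: 65
Total = 27 + 65 = 92


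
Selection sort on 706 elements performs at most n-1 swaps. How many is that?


Each of the 705 passes places one element in its final position.
Pass 1: swap minimum into position 0
Pass 2: swap minimum of remaining into position 1
...
Pass 705: last two elements, one swap
Maximum swaps = 706 - 1 = 705


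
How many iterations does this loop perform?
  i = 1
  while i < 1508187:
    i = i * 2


The loop variable doubles each iteration:
i = 1 -> 2 -> 4 -> 8 -> 16 -> 32 -> 64 -> 128 -> 256 -> 512 -> 1024 -> 2048 -> 4096 -> 8192 -> 16384 -> 32768 -> 65536 -> 131072 -> 262144 -> 524288 -> 1048576 -> 2097152 (stop, 2097152 >= 1508187)
Number of doublings = ceil(log2(1508187)) = 21


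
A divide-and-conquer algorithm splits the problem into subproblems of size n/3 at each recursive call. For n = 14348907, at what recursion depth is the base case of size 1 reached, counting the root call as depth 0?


At each depth, the problem size is divided by 3:
  Depth 0: problem size = 14348907
  Depth 1: problem size = 4782969
  Depth 2: problem size = 1594323
  Depth 3: problem size = 531441
  Depth 4: problem size = 177147
  Depth 5: problem size = 59049
  Depth 6: problem size = 19683
  Depth 7: problem size = 6561
  Depth 8: problem size = 2187
  Depth 9: problem size = 729
  Depth 10: problem size = 243
  Depth 11: problem size = 81
  Depth 12: problem size = 27
  Depth 13: problem size = 9
  Depth 14: problem size = 3
  Depth 15: problem size = 1 (base case)
The base case is reached at depth log_3(14348907) = 15 (the tree has 16 levels counting depth 0, but the depth asked for is 15).
Recursion depth = 15


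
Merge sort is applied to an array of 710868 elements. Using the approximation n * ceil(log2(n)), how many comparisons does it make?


Merge sort divides the array into halves recursively.
Number of levels = ceil(log2(710868)) = 20
At each level, approximately n = 710868 comparisons are needed for merging.
Total comparisons ~ n * ceil(log2(n)) = 710868 * 20 = 14217360


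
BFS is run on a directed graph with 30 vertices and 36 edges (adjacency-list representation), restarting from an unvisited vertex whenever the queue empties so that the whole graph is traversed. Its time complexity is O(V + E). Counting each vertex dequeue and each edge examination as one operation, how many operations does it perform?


A full BFS traversal dequeues each vertex exactly once and examines each directed edge exactly once.
V = 30 (vertex processing cost)
E = 36 (edge examination cost)
Total operations proportional to V + E = 30 + 36 = 66


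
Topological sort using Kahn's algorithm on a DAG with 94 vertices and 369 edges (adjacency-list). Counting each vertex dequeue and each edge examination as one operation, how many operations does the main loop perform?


Kahn's algorithm:
  1. Compute in-degrees: O(V + E)
  2. Process queue: each vertex dequeued once (O(V))
     each edge examined once (O(E))
Total = V + E = 94 + 369 = 463


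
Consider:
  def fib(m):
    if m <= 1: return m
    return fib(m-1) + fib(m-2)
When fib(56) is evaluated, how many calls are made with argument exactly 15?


Let N(m) = number of times fib(m) is called while evaluating fib(56).
N(56) = 1 (the initial call).
N(55) = 1 (only fib(56) calls it).
For 1 <= m <= 54: fib(m) is called by fib(m+1) and fib(m+2), so
  N(m) = N(m+1) + N(m+2).
fib(0) is called only by fib(2), so N(0) = N(2).
Walk down from m=56:
  N(56)=1, N(55)=1, N(54)=2, N(53)=3, N(52)=5, N(51)=8, N(50)=13, N(49)=21, N(48)=34, N(47)=55, N(46)=89, N(45)=144, N(44)=233, N(43)=377, N(42)=610, N(41)=987, N(40)=1597, N(39)=2584, N(38)=4181, N(37)=6765, N(36)=10946, N(35)=17711, N(34)=28657, N(33)=46368, N(32)=75025, N(31)=121393, N(30)=196418, N(29)=317811, N(28)=514229, N(27)=832040, N(26)=1346269, N(25)=2178309, N(24)=3524578, N(23)=5702887, N(22)=9227465, N(21)=14930352, N(20)=24157817, N(19)=39088169, N(18)=63245986, N(17)=102334155, N(16)=165580141, N(15)=267914296
N(15) = 267914296


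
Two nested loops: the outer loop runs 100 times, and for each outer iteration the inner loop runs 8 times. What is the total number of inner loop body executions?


Outer loop: 100 iterations
Inner loop: 8 iterations per outer iteration
Total = 100 * 8 = 800


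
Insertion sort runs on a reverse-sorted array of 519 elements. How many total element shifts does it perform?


Sum of shifts = 1 + 2 + 3 + ... + 518
= 519 * 518 / 2
= 268842 / 2
= 134421


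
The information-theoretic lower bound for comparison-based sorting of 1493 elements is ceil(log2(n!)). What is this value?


A binary decision tree of height h has at most 2^h leaves and needs at least n! of them, so h >= ceil(log2(n!)).
1493! is far too large to multiply out, so use Stirling's series:
  ln(n!) ~ n ln n - n + (1/2) ln(2 pi n) + 1/(12n)  (error below 1/(360 n^3), negligible here)
  ln(1493) = 7.3085428
  n ln n = 1493 * 7.3085428 = 10911.6544
  (1/2) ln(2 pi * 1493) = (1/2) ln(9380.7957) = 4.5732
  1/(12*1493) = 0.0001
  ln(1493!) ~ 10911.6544 - 1493 + 4.5732 + 0.0001 = 9423.2277
Convert to base 2: log2(1493!) = 9423.2277 / ln 2 = 9423.2277 / 0.69314718 = 13594.8439
ceil(13594.8439) = 13595


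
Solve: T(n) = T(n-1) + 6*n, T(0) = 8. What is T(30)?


Expanding the recurrence:
T(30) = T(29) + 6*30
       = T(28) + 6*29 + 6*30
       ...
       = T(0) + 6*(1 + 2 + ... + 30)
       = 8 + 6 * 30*31/2
       = 8 + 6 * 465
       = 8 + 2790 = 2798


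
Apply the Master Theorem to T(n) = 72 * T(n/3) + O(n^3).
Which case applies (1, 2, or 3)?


The Master Theorem: T(n) = a*T(n/b) + O(n^c)
  a = 72, b = 3, c = 3
log_b(a) = log_3(72) ~ 3.893
Compare b^c with a: 3^3 = 27 < 72, so c < log_b(a).
Since c < log_b(a), Case 1 applies.
T(n) = O(n^(log_3 72)) ~ O(n^3.893)
Master Theorem case = 1


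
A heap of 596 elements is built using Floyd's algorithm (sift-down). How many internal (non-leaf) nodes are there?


Leaf nodes occupy roughly half the array.
Sift-down is called for each internal node, starting from the last one.
Internal nodes = floor(n/2) = floor(596/2) = 298


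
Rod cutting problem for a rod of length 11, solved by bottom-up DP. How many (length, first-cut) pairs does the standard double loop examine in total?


For each subproblem length i = 1..11, the inner loop considers i possible first cuts.
Total = 1 + 2 + ... + 11
= 11*(11+1)/2
= 11*12/2 = 66


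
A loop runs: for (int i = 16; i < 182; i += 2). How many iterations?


Loop starts at i = 16, increments by 2, stops when i >= 182.
Number of iterations = ceil((182 - 16) / 2)
= ceil(166 / 2)
= 83


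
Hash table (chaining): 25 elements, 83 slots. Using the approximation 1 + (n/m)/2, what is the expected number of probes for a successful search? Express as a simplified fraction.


Computing expected probes:
alpha = 25/83
= 1 + alpha/2
= 1 + 25/(2*83)
= (2*83 + 25) / (2*83)
= 191/166


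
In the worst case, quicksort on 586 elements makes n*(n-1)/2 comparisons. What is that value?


Sum of comparisons per partition:
585 + 584 + ... + 1 + 0
= 586 * (586 - 1) / 2
= 586 * 585 / 2
= 171405


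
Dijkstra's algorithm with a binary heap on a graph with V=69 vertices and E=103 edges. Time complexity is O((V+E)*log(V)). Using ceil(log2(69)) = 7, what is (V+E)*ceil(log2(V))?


Dijkstra with a binary heap: each vertex is extracted once, each edge may relax once.
Each heap operation costs O(log V).
V + E = 69 + 103 = 172
ceil(log2(69)) = 7 (since 2^6 = 64 < 69 <= 128 = 2^7)
Total heap work = (V+E) * ceil(log2(V)) = 172 * 7 = 1204


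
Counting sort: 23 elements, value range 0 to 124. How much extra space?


n = 23 (output array)
k = 125 (count array for 125 distinct values)
Extra space = 23 + 125 = 148


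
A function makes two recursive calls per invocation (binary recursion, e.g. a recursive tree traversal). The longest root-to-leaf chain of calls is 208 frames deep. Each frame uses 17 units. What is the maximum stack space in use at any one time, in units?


Binary recursion: the two calls run one after the other, so only one root-to-leaf chain of frames is on the stack at a time.
Maximum depth (longest chain) = 208 frames
Each frame = 17 units
Max stack space = 208 * 17 = 3536


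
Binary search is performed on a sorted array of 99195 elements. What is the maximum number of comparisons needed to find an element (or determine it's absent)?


Binary search halves the search space each comparison:
  Step 1: search space = 99195 -> 49597
  Step 2: search space = 49597 -> 24798
  Step 3: search space = 24798 -> 12399
  Step 4: search space = 12399 -> 6199
  Step 5: search space = 6199 -> 3099
  Step 6: search space = 3099 -> 1549
  Step 7: search space = 1549 -> 774
  Step 8: search space = 774 -> 387
  Step 9: search space = 387 -> 193
  Step 10: search space = 193 -> 96
  Step 11: search space = 96 -> 48
  Step 12: search space = 48 -> 24
  Step 13: search space = 24 -> 12
  Step 14: search space = 12 -> 6
  Step 15: search space = 6 -> 3
  Step 16: search space = 3 -> 1
  Step 17: search space = 1 (final check)
Maximum comparisons = floor(log2(99195)) + 1 = 16 + 1 = 17


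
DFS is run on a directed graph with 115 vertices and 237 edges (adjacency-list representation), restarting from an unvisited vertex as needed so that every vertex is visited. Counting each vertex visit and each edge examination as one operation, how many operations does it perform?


A full DFS traversal processes each vertex exactly once (push/pop on stack).
Each directed edge is examined once.
V = 115, E = 237
V + E = 352


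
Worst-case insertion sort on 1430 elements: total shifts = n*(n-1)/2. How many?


Sum of shifts = 1 + 2 + 3 + ... + 1429
= 1430 * 1429 / 2
= 2043470 / 2
= 1021735


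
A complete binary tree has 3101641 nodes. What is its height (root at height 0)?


In a complete binary tree, level k holds nodes 2^k .. 2^(k+1)-1 (1-indexed).
Height = floor(log2(n)) = floor(log2(3101641)) = 21
Check: 2^21 = 2097152 <= 3101641 < 4194304 = 2^22


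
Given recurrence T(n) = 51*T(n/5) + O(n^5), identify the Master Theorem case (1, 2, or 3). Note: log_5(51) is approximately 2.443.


Master Theorem parameters: a=51, b=5, c=5
log_b(a) = 2.443
Compare b^c with a: 5^5 = 3125 > 51, so c > log_b(a).
Comparing c=5 vs log_b(a)=2.443:
5 > 2.443 => Case 3
Result: T(n) = O(n^5)
Master Theorem case = 3


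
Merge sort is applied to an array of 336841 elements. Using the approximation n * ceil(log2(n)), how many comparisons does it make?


Merge sort divides the array into halves recursively.
Number of levels = ceil(log2(336841)) = 19
At each level, approximately n = 336841 comparisons are needed for merging.
Total comparisons ~ n * ceil(log2(n)) = 336841 * 19 = 6399979


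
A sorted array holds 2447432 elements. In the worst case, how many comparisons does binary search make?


Halving sequence: 2447432 -> 1223716 -> 611858 -> 305929 -> 152964 -> 76482 -> 38241 -> 19120 -> 9560 -> 4780 -> 2390 -> 1195 -> 597 -> 298 -> 149 -> 74 -> 37 -> 18 -> 9 -> 4 -> 2 -> 1
Number of halvings = 21
Max comparisons = 21 + 1 = 22


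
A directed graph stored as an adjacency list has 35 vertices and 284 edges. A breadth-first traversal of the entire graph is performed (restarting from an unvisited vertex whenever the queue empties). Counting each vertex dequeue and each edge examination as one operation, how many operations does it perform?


A full BFS traversal dequeues each vertex once and examines each edge once.
Vertex visits: 35
Edge visits: 284
V + E = 35 + 284 = 319


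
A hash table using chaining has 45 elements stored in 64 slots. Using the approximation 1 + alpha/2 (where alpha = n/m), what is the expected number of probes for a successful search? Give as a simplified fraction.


Load factor alpha = n/m = 45/64
Expected probes = 1 + alpha/2 = 1 + 45/(2*64)
= 1 + 45/128
= 128/128 + 45/128
= 173/128


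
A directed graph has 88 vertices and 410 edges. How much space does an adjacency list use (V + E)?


Adjacency list: one list head per vertex + one entry per edge
Vertex heads: 88
Edge entries: 410
Total = 88 + 410 = 498


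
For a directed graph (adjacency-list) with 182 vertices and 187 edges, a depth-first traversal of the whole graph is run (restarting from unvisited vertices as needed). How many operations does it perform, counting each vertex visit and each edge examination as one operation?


A full DFS traversal visits each vertex once and examines each edge once.
V = 182
E = 187
Sum = 182 + 187 = 369


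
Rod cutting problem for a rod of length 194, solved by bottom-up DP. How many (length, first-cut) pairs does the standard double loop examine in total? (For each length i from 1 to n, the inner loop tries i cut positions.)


For each subproblem length i = 1..194, the inner loop considers i possible first cuts.
Total = 1 + 2 + ... + 194
= 194*(194+1)/2
= 194*195/2 = 18915


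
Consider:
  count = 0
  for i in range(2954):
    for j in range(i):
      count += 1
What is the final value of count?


For each i, the inner loop runs i times:
  i=0: inner runs 0 times
  i=1: inner runs 1 time
  i=2: inner runs 2 times
  i=3: inner runs 3 times
  i=4: inner runs 4 times
  i=5: inner runs 5 times
  i=6: inner runs 6 times
  i=7: inner runs 7 times
  ...
Total = 0 + 1 + 2 + ... + 2953 = 2954*(2954-1)/2 = 4361581


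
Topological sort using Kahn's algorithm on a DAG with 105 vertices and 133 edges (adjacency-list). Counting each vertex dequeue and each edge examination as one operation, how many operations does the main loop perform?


Kahn's algorithm:
  1. Compute in-degrees: O(V + E)
  2. Process queue: each vertex dequeued once (O(V))
     each edge examined once (O(E))
Total = V + E = 105 + 133 = 238


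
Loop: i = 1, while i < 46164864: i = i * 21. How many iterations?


i multiplies by 21 each step:
i = 1 -> 21 -> 441 -> 9261 -> 194481 -> 4084101 -> 85766121 (stop)
Iterations = ceil(log_21(46164864)) = 6


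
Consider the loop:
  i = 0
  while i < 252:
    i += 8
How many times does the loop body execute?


Starting at i = 0, each iteration adds 8.
Iterations until i >= 252:
  Iteration 1: i = 0 -> i = 8
  Iteration 2: i = 8 -> i = 16
  Iteration 3: i = 16 -> i = 24
  Iteration 4: i = 24 -> i = 32
  Iteration 5: i = 32 -> i = 40
  Iteration 6: i = 40 -> i = 48
  Iteration 7: i = 48 -> i = 56
  Iteration 8: i = 56 -> i = 64
  ... continuing ...
Total iterations = ceil(252/8) = 32


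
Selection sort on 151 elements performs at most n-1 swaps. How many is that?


Each of the 150 passes places one element in its final position.
Pass 1: swap minimum into position 0
Pass 2: swap minimum of remaining into position 1
...
Pass 150: last two elements, one swap
Maximum swaps = 151 - 1 = 150


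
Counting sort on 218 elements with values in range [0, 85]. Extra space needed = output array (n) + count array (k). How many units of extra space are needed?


Output array size: 218 (to store sorted result)
Count array size: 86 (one slot per possible value, range 0 to 85)
Total extra space = 218 + 86 = 304


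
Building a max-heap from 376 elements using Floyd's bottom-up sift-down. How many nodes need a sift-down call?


In a heap of 376 elements (0-indexed array):
  Last element index: 375
  Parent of last element: floor((375 - 1) / 2) = 187
  Internal nodes: indices 0 to 187
  Count = floor(376/2) = 188


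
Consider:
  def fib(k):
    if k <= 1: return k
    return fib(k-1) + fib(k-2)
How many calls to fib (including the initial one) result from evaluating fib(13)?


Let C(m) = total calls to evaluate fib(m). Then C(0)=C(1)=1, and
C(m) = 1 + C(m-1) + C(m-2) for m >= 2.
Build the table (each entry = 1 + previous two):
  C(0) = 1
  C(1) = 1
  C(2) = 1 + 1 + 1 = 3
  C(3) = 1 + 3 + 1 = 5
  C(4) = 1 + 5 + 3 = 9
  C(5) = 1 + 9 + 5 = 15
  C(6) = 1 + 15 + 9 = 25
  C(7) = 1 + 25 + 15 = 41
  C(8) = 1 + 41 + 25 = 67
  C(9) = 1 + 67 + 41 = 109
  C(10) = 1 + 109 + 67 = 177
  C(11) = 1 + 177 + 109 = 287
  C(12) = 1 + 287 + 177 = 465
  C(13) = 1 + 465 + 287 = 753
Total calls for fib(13) = 753


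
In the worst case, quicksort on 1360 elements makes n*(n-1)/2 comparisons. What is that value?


Sum of comparisons per partition:
1359 + 1358 + ... + 1 + 0
= 1360 * (1360 - 1) / 2
= 1360 * 1359 / 2
= 924120


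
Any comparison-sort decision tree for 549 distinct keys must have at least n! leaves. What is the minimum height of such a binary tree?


A binary decision tree of height h has at most 2^h leaves and needs at least n! of them, so h >= ceil(log2(n!)).
549! is far too large to multiply out, so use Stirling's series:
  ln(n!) ~ n ln n - n + (1/2) ln(2 pi n) + 1/(12n)  (error below 1/(360 n^3), negligible here)
  ln(549) = 6.3080984
  n ln n = 549 * 6.3080984 = 3463.1460
  (1/2) ln(2 pi * 549) = (1/2) ln(3449.4687) = 4.0730
  1/(12*549) = 0.0002
  ln(549!) ~ 3463.1460 - 549 + 4.0730 + 0.0002 = 2918.2192
Convert to base 2: log2(549!) = 2918.2192 / ln 2 = 2918.2192 / 0.69314718 = 4210.1004
ceil(4210.1004) = 4211


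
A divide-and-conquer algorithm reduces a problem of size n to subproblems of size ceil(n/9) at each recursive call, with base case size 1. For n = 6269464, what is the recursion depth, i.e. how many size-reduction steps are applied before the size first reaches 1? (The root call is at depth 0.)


Each step divides the size by 9 (rounding up); after k steps the size is ceil(n/9^k), which equals 1 exactly when 9^k >= n.
So the depth is the smallest k with 9^k >= 6269464, i.e. ceil(log_9(6269464)).
9^7 = 4782969 < 6269464 <= 43046721 = 9^8
Recursion depth = 8


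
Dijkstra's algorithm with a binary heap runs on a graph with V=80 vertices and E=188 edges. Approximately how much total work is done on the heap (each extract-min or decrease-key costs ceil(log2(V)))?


Dijkstra with a binary heap: each vertex is extracted once, each edge may relax once.
Each heap operation costs O(log V).
V + E = 80 + 188 = 268
ceil(log2(80)) = 7 (since 2^6 = 64 < 80 <= 128 = 2^7)
Total heap work = (V+E) * ceil(log2(V)) = 268 * 7 = 1876


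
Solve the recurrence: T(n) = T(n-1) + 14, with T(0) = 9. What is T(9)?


Unrolling the recurrence:
T(9) = T(8) + 14
       = T(7) + 14 + 14
       = T(6) + 14*3
       ...
       = T(0) + 14*9
       = 9 + 126 = 135


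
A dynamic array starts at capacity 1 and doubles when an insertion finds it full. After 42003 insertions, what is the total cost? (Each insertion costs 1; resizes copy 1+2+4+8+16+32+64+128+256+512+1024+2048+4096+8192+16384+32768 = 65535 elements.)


Insertion cost: 42003 (one per element)
Resizes occur just before inserting elements 2, 3, 5, 9, ...
Elements copied at each resize: 1 + 2 + 4 + 8 + 16 + 32 + 64 + 128 + 256 + 512 + 1024 + 2048 + 4096 + 8192 + 16384 + 32768
Sum of copies = 65535 (geometric series: 2^k - 1)
Total = 42003 + 65535 = 107538


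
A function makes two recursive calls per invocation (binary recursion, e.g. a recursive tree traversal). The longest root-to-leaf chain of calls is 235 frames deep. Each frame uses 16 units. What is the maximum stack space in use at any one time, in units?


Binary recursion: the two calls run one after the other, so only one root-to-leaf chain of frames is on the stack at a time.
Maximum depth (longest chain) = 235 frames
Each frame = 16 units
Max stack space = 235 * 16 = 3760


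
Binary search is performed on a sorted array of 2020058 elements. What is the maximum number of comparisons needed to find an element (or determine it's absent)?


Binary search halves the search space each comparison:
  Step 1: search space = 2020058 -> 1010029
  Step 2: search space = 1010029 -> 505014
  Step 3: search space = 505014 -> 252507
  Step 4: search space = 252507 -> 126253
  Step 5: search space = 126253 -> 63126
  Step 6: search space = 63126 -> 31563
  Step 7: search space = 31563 -> 15781
  Step 8: search space = 15781 -> 7890
  Step 9: search space = 7890 -> 3945
  Step 10: search space = 3945 -> 1972
  Step 11: search space = 1972 -> 986
  Step 12: search space = 986 -> 493
  Step 13: search space = 493 -> 246
  Step 14: search space = 246 -> 123
  Step 15: search space = 123 -> 61
  Step 16: search space = 61 -> 30
  Step 17: search space = 30 -> 15
  Step 18: search space = 15 -> 7
  Step 19: search space = 7 -> 3
  Step 20: search space = 3 -> 1
  Step 21: search space = 1 (final check)
Maximum comparisons = floor(log2(2020058)) + 1 = 20 + 1 = 21
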